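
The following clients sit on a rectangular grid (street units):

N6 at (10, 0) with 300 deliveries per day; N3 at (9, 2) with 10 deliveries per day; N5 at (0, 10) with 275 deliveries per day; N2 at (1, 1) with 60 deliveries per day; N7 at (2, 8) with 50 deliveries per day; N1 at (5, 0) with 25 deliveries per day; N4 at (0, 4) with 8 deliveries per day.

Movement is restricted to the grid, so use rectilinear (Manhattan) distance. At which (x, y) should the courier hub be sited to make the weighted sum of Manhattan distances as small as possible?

Manhattan distance separates: Σwᵢ(|x−xᵢ|+|y−yᵢ|) = Σwᵢ|x−xᵢ| + Σwᵢ|y−yᵢ|, so x and y are optimised independently as 1-D weighted medians.
Total weight W = 728; half = 364.
x-coordinate, sorted with cumulative weight:
  x=0 (N5, w=275) cum 275
  x=0 (N4, w=8) cum 283
  x=1 (N2, w=60) cum 343
  x=2 (N7, w=50) cum 393  ← median
  x=5 (N1, w=25) cum 418
  x=9 (N3, w=10) cum 428
  x=10 (N6, w=300) cum 728
⇒ x* = 2
y-coordinate, sorted with cumulative weight:
  y=0 (N6, w=300) cum 300
  y=0 (N1, w=25) cum 325
  y=1 (N2, w=60) cum 385  ← median
  y=2 (N3, w=10) cum 395
  y=4 (N4, w=8) cum 403
  y=8 (N7, w=50) cum 453
  y=10 (N5, w=275) cum 728
⇒ y* = 1

(2, 1)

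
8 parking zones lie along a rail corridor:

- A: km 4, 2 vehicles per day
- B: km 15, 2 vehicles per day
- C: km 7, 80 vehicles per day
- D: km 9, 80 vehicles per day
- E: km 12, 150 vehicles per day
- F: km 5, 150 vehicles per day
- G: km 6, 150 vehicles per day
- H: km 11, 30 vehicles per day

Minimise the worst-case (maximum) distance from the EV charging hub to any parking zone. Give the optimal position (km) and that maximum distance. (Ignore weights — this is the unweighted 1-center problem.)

location 9.5, max distance 5.5

The 1-center on a line is the midpoint of the two extreme points: leftmost at 4, rightmost at 15.
Optimal location = (4 + 15)/2 = 9.5; maximum distance = (15 − 4)/2 = 5.5.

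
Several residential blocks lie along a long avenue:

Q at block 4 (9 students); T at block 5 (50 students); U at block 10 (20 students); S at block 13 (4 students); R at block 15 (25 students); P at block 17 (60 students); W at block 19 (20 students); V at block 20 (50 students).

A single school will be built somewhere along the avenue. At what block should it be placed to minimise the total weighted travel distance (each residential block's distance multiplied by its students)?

For a sum of weighted absolute distances on a line, the optimum is the weighted median (not the mean). Total weight W = 238; half-weight = 119.
Sort by position and accumulate weight:
  block 4 (Q, w=9) → cum 9
  block 5 (T, w=50) → cum 59
  block 10 (U, w=20) → cum 79
  block 13 (S, w=4) → cum 83
  block 15 (R, w=25) → cum 108
  block 17 (P, w=60) → cum 168  ≥ 119 → median here
  block 19 (W, w=20) → cum 188
  block 20 (V, w=50) → cum 238
Optimal location: block 17.

x = 17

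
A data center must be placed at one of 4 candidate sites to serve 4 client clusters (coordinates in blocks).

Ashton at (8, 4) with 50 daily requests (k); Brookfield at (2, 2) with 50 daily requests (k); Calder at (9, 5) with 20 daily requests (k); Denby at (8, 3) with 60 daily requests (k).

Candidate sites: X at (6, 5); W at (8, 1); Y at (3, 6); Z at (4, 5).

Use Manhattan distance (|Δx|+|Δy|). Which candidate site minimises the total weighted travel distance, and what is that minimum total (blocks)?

W, total 720 blocks

Total weighted distance at each candidate:
  X (6, 5): total = 800
  W (8, 1): total = 720
  Y (3, 6): total = 1220
  Z (4, 5): total = 960
Minimum is at W with total 720 blocks.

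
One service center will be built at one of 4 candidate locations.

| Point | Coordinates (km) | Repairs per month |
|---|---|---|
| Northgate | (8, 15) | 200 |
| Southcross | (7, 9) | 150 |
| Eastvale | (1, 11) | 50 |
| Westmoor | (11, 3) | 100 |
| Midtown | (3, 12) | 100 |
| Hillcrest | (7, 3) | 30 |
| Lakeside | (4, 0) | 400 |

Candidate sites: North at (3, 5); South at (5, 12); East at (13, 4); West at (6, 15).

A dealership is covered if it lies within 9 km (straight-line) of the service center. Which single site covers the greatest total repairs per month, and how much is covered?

Coverage radius r = 9 km; a point is covered iff (Δx)²+(Δy)² ≤ 9² = 81.
  North (3, 5): covers {Southcross, Eastvale, Westmoor, Midtown, Hillcrest, Lakeside} → 830
  South (5, 12): covers {Northgate, Southcross, Eastvale, Midtown} → 500
  East (13, 4): covers {Southcross, Westmoor, Hillcrest} → 280
  West (6, 15): covers {Northgate, Southcross, Eastvale, Midtown} → 500
Maximum coverage at North: 830 repairs per month.

North, covering 830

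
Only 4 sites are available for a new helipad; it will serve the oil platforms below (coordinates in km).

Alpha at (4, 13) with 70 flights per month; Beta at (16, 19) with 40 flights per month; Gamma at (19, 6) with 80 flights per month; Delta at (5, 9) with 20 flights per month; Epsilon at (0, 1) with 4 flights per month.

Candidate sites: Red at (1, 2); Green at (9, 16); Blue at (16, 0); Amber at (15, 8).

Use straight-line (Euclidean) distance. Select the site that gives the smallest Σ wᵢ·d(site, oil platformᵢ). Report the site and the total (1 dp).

Amber, total 1912.6 km

Total weighted distance at each candidate:
  Red (1, 2): total = 3347.0
  Green (9, 16): total = 2075.4
  Blue (16, 0): total = 2883.5
  Amber (15, 8): total = 1912.6
Minimum is at Amber with total 1912.6 km.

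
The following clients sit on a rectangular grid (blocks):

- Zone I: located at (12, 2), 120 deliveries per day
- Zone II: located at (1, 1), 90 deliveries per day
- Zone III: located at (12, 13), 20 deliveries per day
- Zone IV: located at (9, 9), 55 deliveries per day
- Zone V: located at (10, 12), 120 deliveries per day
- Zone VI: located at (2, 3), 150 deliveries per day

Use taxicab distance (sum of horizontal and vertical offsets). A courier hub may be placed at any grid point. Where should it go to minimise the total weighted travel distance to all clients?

(9, 3)

Manhattan distance separates: Σwᵢ(|x−xᵢ|+|y−yᵢ|) = Σwᵢ|x−xᵢ| + Σwᵢ|y−yᵢ|, so x and y are optimised independently as 1-D weighted medians.
Total weight W = 555; half = 277.5.
x-coordinate, sorted with cumulative weight:
  x=1 (Zone II, w=90) cum 90
  x=2 (Zone VI, w=150) cum 240
  x=9 (Zone IV, w=55) cum 295  ← median
  x=10 (Zone V, w=120) cum 415
  x=12 (Zone I, w=120) cum 535
  x=12 (Zone III, w=20) cum 555
⇒ x* = 9
y-coordinate, sorted with cumulative weight:
  y=1 (Zone II, w=90) cum 90
  y=2 (Zone I, w=120) cum 210
  y=3 (Zone VI, w=150) cum 360  ← median
  y=9 (Zone IV, w=55) cum 415
  y=12 (Zone V, w=120) cum 535
  y=13 (Zone III, w=20) cum 555
⇒ y* = 3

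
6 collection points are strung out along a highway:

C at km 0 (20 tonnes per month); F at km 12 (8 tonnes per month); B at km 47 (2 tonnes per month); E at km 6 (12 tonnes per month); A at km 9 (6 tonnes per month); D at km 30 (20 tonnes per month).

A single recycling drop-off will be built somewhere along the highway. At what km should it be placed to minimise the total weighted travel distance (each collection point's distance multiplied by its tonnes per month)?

x = 9

For a sum of weighted absolute distances on a line, the optimum is the weighted median (not the mean). Total weight W = 68; half-weight = 34.
Sort by position and accumulate weight:
  km 0 (C, w=20) → cum 20
  km 6 (E, w=12) → cum 32
  km 9 (A, w=6) → cum 38  ≥ 34 → median here
  km 12 (F, w=8) → cum 46
  km 30 (D, w=20) → cum 66
  km 47 (B, w=2) → cum 68
Optimal location: km 9.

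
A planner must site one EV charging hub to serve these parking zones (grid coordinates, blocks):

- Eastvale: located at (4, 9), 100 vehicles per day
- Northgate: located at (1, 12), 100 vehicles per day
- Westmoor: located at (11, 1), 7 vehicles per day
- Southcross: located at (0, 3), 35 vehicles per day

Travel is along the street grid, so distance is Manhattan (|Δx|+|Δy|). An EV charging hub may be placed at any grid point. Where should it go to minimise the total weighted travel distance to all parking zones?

Manhattan distance separates: Σwᵢ(|x−xᵢ|+|y−yᵢ|) = Σwᵢ|x−xᵢ| + Σwᵢ|y−yᵢ|, so x and y are optimised independently as 1-D weighted medians.
Total weight W = 242; half = 121.
x-coordinate, sorted with cumulative weight:
  x=0 (Southcross, w=35) cum 35
  x=1 (Northgate, w=100) cum 135  ← median
  x=4 (Eastvale, w=100) cum 235
  x=11 (Westmoor, w=7) cum 242
⇒ x* = 1
y-coordinate, sorted with cumulative weight:
  y=1 (Westmoor, w=7) cum 7
  y=3 (Southcross, w=35) cum 42
  y=9 (Eastvale, w=100) cum 142  ← median
  y=12 (Northgate, w=100) cum 242
⇒ y* = 9

(1, 9)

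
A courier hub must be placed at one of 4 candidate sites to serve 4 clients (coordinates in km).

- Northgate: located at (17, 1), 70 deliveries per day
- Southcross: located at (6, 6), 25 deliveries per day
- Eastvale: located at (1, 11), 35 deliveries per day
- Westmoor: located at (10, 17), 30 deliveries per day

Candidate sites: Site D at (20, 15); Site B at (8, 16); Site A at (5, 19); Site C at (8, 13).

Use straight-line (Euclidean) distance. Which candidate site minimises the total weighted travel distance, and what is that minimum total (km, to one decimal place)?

Site C, total 1621.0 km

Total weighted distance at each candidate:
  Site D (20, 15): total = 2403.8
  Site B (8, 16): total = 1847.6
  Site A (5, 19): total = 2314.9
  Site C (8, 13): total = 1621.0
Minimum is at Site C with total 1621.0 km.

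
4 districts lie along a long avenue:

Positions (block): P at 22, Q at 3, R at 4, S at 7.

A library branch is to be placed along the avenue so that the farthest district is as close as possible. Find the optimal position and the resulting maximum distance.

The 1-center on a line is the midpoint of the two extreme points: leftmost at 3, rightmost at 22.
Optimal location = (3 + 22)/2 = 12.5; maximum distance = (22 − 3)/2 = 9.5.

location 12.5, max distance 9.5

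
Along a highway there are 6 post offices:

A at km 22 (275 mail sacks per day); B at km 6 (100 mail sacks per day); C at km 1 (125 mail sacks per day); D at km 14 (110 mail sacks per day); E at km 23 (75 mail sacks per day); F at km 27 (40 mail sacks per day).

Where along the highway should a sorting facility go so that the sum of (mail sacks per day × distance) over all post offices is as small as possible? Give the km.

x = 22

For a sum of weighted absolute distances on a line, the optimum is the weighted median (not the mean). Total weight W = 725; half-weight = 362.5.
Sort by position and accumulate weight:
  km 1 (C, w=125) → cum 125
  km 6 (B, w=100) → cum 225
  km 14 (D, w=110) → cum 335
  km 22 (A, w=275) → cum 610  ≥ 362.5 → median here
  km 23 (E, w=75) → cum 685
  km 27 (F, w=40) → cum 725
Optimal location: km 22.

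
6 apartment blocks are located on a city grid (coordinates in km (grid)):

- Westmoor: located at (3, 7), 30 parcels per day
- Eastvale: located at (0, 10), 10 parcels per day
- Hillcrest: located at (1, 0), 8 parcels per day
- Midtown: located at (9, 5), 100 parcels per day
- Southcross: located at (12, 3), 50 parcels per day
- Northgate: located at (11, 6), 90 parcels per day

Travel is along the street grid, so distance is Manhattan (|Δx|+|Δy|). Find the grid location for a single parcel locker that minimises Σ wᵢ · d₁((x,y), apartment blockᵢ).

(9, 5)

Manhattan distance separates: Σwᵢ(|x−xᵢ|+|y−yᵢ|) = Σwᵢ|x−xᵢ| + Σwᵢ|y−yᵢ|, so x and y are optimised independently as 1-D weighted medians.
Total weight W = 288; half = 144.
x-coordinate, sorted with cumulative weight:
  x=0 (Eastvale, w=10) cum 10
  x=1 (Hillcrest, w=8) cum 18
  x=3 (Westmoor, w=30) cum 48
  x=9 (Midtown, w=100) cum 148  ← median
  x=11 (Northgate, w=90) cum 238
  x=12 (Southcross, w=50) cum 288
⇒ x* = 9
y-coordinate, sorted with cumulative weight:
  y=0 (Hillcrest, w=8) cum 8
  y=3 (Southcross, w=50) cum 58
  y=5 (Midtown, w=100) cum 158  ← median
  y=6 (Northgate, w=90) cum 248
  y=7 (Westmoor, w=30) cum 278
  y=10 (Eastvale, w=10) cum 288
⇒ y* = 5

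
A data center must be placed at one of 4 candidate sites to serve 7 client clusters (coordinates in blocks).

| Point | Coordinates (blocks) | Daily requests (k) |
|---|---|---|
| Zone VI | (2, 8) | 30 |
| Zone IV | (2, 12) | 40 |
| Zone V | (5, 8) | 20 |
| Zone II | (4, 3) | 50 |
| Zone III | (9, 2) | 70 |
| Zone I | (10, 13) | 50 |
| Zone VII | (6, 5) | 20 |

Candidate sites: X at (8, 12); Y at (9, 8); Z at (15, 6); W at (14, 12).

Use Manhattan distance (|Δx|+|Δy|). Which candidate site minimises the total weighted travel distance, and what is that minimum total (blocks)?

Y, total 2070 blocks

Total weighted distance at each candidate:
  X (8, 12): total = 2430
  Y (9, 8): total = 2070
  Z (15, 6): total = 3650
  W (14, 12): total = 3770
Minimum is at Y with total 2070 blocks.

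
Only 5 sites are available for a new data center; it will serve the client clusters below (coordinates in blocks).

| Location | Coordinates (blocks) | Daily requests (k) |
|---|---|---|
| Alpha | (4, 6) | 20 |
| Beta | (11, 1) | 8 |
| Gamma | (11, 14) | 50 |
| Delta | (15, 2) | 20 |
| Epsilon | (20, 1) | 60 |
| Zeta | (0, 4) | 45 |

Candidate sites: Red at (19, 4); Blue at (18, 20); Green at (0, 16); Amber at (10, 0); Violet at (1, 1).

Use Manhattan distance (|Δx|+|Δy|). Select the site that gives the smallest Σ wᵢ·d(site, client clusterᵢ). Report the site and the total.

Amber, total 2436 blocks

Total weighted distance at each candidate:
  Red (19, 4): total = 2543
  Blue (18, 20): total = 4628
  Green (0, 16): total = 4358
  Amber (10, 0): total = 2436
  Violet (1, 1): total = 3010
Minimum is at Amber with total 2436 blocks.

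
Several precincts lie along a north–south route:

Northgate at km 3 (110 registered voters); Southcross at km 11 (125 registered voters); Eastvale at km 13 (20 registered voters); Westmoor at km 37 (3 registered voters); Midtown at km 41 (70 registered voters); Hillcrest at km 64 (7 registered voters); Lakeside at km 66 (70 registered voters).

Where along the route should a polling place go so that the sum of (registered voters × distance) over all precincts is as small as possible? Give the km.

x = 11

For a sum of weighted absolute distances on a line, the optimum is the weighted median (not the mean). Total weight W = 405; half-weight = 202.5.
Sort by position and accumulate weight:
  km 3 (Northgate, w=110) → cum 110
  km 11 (Southcross, w=125) → cum 235  ≥ 202.5 → median here
  km 13 (Eastvale, w=20) → cum 255
  km 37 (Westmoor, w=3) → cum 258
  km 41 (Midtown, w=70) → cum 328
  km 64 (Hillcrest, w=7) → cum 335
  km 66 (Lakeside, w=70) → cum 405
Optimal location: km 11.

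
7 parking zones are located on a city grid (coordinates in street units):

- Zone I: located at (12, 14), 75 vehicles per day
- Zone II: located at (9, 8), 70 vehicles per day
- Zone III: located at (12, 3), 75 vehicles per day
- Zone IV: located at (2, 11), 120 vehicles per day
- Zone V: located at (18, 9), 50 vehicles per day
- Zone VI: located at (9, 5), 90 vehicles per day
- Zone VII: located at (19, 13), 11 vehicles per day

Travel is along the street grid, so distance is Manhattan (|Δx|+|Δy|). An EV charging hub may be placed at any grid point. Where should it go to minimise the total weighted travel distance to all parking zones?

(9, 9)

Manhattan distance separates: Σwᵢ(|x−xᵢ|+|y−yᵢ|) = Σwᵢ|x−xᵢ| + Σwᵢ|y−yᵢ|, so x and y are optimised independently as 1-D weighted medians.
Total weight W = 491; half = 245.5.
x-coordinate, sorted with cumulative weight:
  x=2 (Zone IV, w=120) cum 120
  x=9 (Zone II, w=70) cum 190
  x=9 (Zone VI, w=90) cum 280  ← median
  x=12 (Zone I, w=75) cum 355
  x=12 (Zone III, w=75) cum 430
  x=18 (Zone V, w=50) cum 480
  x=19 (Zone VII, w=11) cum 491
⇒ x* = 9
y-coordinate, sorted with cumulative weight:
  y=3 (Zone III, w=75) cum 75
  y=5 (Zone VI, w=90) cum 165
  y=8 (Zone II, w=70) cum 235
  y=9 (Zone V, w=50) cum 285  ← median
  y=11 (Zone IV, w=120) cum 405
  y=13 (Zone VII, w=11) cum 416
  y=14 (Zone I, w=75) cum 491
⇒ y* = 9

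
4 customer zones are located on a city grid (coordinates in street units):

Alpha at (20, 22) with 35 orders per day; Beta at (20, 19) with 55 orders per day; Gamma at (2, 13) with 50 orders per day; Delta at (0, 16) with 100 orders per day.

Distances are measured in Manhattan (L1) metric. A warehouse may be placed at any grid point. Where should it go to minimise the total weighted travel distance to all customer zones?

Manhattan distance separates: Σwᵢ(|x−xᵢ|+|y−yᵢ|) = Σwᵢ|x−xᵢ| + Σwᵢ|y−yᵢ|, so x and y are optimised independently as 1-D weighted medians.
Total weight W = 240; half = 120.
x-coordinate, sorted with cumulative weight:
  x=0 (Delta, w=100) cum 100
  x=2 (Gamma, w=50) cum 150  ← median
  x=20 (Alpha, w=35) cum 185
  x=20 (Beta, w=55) cum 240
⇒ x* = 2
y-coordinate, sorted with cumulative weight:
  y=13 (Gamma, w=50) cum 50
  y=16 (Delta, w=100) cum 150  ← median
  y=19 (Beta, w=55) cum 205
  y=22 (Alpha, w=35) cum 240
⇒ y* = 16

(2, 16)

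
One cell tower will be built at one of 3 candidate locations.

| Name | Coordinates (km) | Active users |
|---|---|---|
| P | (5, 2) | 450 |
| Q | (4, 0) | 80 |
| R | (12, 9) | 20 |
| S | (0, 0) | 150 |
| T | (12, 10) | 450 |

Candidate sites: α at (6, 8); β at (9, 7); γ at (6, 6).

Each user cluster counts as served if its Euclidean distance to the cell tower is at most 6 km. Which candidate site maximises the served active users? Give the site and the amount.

Coverage radius r = 6 km; a point is covered iff (Δx)²+(Δy)² ≤ 6² = 36.
  α (6, 8): covers {none} → 0
  β (9, 7): covers {R, T} → 470
  γ (6, 6): covers {P} → 450
Maximum coverage at β: 470 active users.

β, covering 470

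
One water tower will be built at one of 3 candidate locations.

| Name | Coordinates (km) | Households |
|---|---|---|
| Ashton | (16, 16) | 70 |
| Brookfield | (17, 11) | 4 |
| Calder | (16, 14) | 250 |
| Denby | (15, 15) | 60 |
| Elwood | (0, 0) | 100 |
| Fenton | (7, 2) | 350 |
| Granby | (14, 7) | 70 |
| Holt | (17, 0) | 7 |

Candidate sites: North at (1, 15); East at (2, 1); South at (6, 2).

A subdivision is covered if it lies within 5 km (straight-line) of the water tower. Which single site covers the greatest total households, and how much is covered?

Coverage radius r = 5 km; a point is covered iff (Δx)²+(Δy)² ≤ 5² = 25.
  North (1, 15): covers {none} → 0
  East (2, 1): covers {Elwood} → 100
  South (6, 2): covers {Fenton} → 350
Maximum coverage at South: 350 households.

South, covering 350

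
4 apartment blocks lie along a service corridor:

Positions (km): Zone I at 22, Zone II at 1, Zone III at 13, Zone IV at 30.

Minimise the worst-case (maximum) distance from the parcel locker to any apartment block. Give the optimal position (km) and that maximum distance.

The 1-center on a line is the midpoint of the two extreme points: leftmost at 1, rightmost at 30.
Optimal location = (1 + 30)/2 = 15.5; maximum distance = (30 − 1)/2 = 14.5.

location 15.5, max distance 14.5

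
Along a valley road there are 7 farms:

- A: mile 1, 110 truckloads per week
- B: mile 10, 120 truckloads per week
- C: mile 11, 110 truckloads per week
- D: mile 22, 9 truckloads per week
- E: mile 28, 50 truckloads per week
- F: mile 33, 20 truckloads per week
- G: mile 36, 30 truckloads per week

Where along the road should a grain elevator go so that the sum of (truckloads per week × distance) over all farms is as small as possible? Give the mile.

For a sum of weighted absolute distances on a line, the optimum is the weighted median (not the mean). Total weight W = 449; half-weight = 224.5.
Sort by position and accumulate weight:
  mile 1 (A, w=110) → cum 110
  mile 10 (B, w=120) → cum 230  ≥ 224.5 → median here
  mile 11 (C, w=110) → cum 340
  mile 22 (D, w=9) → cum 349
  mile 28 (E, w=50) → cum 399
  mile 33 (F, w=20) → cum 419
  mile 36 (G, w=30) → cum 449
Optimal location: mile 10.

x = 10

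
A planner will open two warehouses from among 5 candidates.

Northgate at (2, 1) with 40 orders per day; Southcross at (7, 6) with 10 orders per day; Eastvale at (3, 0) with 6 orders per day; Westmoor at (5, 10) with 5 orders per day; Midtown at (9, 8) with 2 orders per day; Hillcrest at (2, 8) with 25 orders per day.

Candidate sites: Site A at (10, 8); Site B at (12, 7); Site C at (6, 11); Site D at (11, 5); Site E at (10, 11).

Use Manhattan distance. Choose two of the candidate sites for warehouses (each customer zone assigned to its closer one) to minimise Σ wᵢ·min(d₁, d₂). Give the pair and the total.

Evaluate every pair (each demand assigned to the nearer of the two):
  {Site C, Site D}: total = 843
  {Site A, Site C}: total = 881
  {Site A, Site D}: total = 885
  {Site B, Site C}: total = 897
  {Site C, Site E}: total = 897
  {Site D, Site E}: total = 961
  {Site A, Site E}: total = 972
  {Site A, Site B}: total = 977
  {Site B, Site D}: total = 981
  {Site B, Site E}: total = 1109
Best pair: {Site C, Site D} with total 843.

{Site C, Site D}, total 843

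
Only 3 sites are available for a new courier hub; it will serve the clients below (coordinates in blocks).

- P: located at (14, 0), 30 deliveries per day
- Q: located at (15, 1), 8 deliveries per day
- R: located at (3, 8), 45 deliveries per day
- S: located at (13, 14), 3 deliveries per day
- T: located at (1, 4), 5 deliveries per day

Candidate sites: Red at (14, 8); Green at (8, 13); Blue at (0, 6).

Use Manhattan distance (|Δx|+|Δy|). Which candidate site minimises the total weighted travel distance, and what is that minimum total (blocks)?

Total weighted distance at each candidate:
  Red (14, 8): total = 905
  Green (8, 13): total = 1270
  Blue (0, 6): total = 1063
Minimum is at Red with total 905 blocks.

Red, total 905 blocks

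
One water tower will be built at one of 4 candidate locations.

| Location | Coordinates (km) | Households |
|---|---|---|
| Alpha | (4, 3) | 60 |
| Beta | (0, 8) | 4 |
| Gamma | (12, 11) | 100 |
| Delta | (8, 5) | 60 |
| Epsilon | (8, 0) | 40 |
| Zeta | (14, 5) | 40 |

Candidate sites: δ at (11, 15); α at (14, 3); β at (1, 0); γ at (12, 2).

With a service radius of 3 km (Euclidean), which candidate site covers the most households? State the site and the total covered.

α, covering 40

Coverage radius r = 3 km; a point is covered iff (Δx)²+(Δy)² ≤ 3² = 9.
  δ (11, 15): covers {none} → 0
  α (14, 3): covers {Zeta} → 40
  β (1, 0): covers {none} → 0
  γ (12, 2): covers {none} → 0
Maximum coverage at α: 40 households.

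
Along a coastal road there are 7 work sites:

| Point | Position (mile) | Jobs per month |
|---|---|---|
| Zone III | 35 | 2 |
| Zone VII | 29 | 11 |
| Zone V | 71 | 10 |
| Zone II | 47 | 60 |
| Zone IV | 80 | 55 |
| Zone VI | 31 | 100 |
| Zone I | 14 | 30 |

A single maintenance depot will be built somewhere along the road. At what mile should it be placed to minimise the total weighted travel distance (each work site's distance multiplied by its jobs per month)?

For a sum of weighted absolute distances on a line, the optimum is the weighted median (not the mean). Total weight W = 268; half-weight = 134.
Sort by position and accumulate weight:
  mile 14 (Zone I, w=30) → cum 30
  mile 29 (Zone VII, w=11) → cum 41
  mile 31 (Zone VI, w=100) → cum 141  ≥ 134 → median here
  mile 35 (Zone III, w=2) → cum 143
  mile 47 (Zone II, w=60) → cum 203
  mile 71 (Zone V, w=10) → cum 213
  mile 80 (Zone IV, w=55) → cum 268
Optimal location: mile 31.

x = 31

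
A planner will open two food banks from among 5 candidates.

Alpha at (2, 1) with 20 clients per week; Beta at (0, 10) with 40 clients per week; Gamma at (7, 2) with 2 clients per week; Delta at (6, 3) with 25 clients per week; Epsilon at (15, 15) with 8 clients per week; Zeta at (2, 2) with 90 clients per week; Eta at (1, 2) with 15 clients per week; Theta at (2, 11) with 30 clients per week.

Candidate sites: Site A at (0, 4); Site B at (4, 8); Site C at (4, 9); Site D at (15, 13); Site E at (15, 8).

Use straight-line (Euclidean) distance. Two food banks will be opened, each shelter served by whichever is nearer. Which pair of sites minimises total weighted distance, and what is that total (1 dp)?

{Site A, Site C}, total 876.9

Evaluate every pair (each demand assigned to the nearer of the two):
  {Site A, Site C}: total = 876.9
  {Site A, Site B}: total = 899.6
  {Site A, Site D}: total = 1001.2
  {Site A, Site E}: total = 1041.2
  {Site B, Site D}: total = 1266.5
  {Site B, Site E}: total = 1306.5
  {Site B, Site C}: total = 1313.5
  {Site C, Site D}: total = 1373.5
  {Site C, Site E}: total = 1413.5
  {Site D, Site E}: total = 3105.7
Best pair: {Site A, Site C} with total 876.9.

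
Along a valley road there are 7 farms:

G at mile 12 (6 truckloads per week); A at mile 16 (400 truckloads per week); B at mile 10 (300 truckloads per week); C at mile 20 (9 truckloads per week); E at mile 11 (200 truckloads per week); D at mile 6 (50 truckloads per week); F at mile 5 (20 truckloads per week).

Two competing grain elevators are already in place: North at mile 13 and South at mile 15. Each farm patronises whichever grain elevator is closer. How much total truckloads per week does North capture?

The indifferent point is the midpoint (13+15)/2 = 14; farms left of it (closer to North at 13) go to North, those right go to South.
  F at 5 (w=20) → North
  D at 6 (w=50) → North
  B at 10 (w=300) → North
  E at 11 (w=200) → North
  G at 12 (w=6) → North
  A at 16 (w=400) → South
  C at 20 (w=9) → South
North captures 576; South captures 409.

576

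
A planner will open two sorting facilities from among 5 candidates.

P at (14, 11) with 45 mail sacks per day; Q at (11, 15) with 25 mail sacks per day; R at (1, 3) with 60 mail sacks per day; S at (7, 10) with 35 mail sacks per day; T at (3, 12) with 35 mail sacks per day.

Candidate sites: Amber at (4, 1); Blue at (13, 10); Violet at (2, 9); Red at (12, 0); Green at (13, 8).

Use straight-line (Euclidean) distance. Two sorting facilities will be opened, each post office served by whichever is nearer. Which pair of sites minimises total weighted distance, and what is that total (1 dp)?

{Blue, Violet}, total 852.4

Evaluate every pair (each demand assigned to the nearer of the two):
  {Blue, Violet}: total = 852.4
  {Violet, Green}: total = 978.4
  {Amber, Blue}: total = 981.5
  {Amber, Green}: total = 1139.0
  {Amber, Violet}: total = 1323.3
  {Violet, Red}: total = 1427.6
  {Blue, Red}: total = 1449.3
  {Blue, Green}: total = 1545.2
  {Red, Green}: total = 1606.7
  {Amber, Red}: total = 1813.9
Best pair: {Blue, Violet} with total 852.4.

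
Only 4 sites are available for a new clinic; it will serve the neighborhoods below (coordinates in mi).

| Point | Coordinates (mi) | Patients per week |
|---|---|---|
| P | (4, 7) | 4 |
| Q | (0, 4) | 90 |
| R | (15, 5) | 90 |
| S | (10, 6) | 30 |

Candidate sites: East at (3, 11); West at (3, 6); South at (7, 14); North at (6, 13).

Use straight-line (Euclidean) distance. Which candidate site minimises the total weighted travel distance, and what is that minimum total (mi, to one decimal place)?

Total weighted distance at each candidate:
  East (3, 11): total = 2167.5
  West (3, 6): total = 1623.9
  South (7, 14): total = 2469.1
  North (6, 13): total = 2324.4
Minimum is at West with total 1623.9 mi.

West, total 1623.9 mi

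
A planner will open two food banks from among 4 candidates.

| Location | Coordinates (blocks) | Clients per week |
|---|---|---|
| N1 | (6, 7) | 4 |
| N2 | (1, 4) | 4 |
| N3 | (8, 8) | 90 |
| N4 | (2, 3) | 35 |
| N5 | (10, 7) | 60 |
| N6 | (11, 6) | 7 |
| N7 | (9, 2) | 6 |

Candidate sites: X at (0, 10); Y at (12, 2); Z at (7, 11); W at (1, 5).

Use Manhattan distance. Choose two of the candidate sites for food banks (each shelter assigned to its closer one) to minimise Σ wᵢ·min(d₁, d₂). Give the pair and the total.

Evaluate every pair (each demand assigned to the nearer of the two):
  {Z, W}: total = 1038
  {X, Z}: total = 1272
  {Y, Z}: total = 1290
  {Y, W}: total = 1510
  {X, Y}: total = 1752
  {X, W}: total = 1840
Best pair: {Z, W} with total 1038.

{Z, W}, total 1038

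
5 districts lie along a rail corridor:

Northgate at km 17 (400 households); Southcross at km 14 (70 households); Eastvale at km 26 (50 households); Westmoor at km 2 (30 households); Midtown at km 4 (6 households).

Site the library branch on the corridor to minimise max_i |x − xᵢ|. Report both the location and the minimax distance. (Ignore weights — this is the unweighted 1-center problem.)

location 14, max distance 12

The 1-center on a line is the midpoint of the two extreme points: leftmost at 2, rightmost at 26.
Optimal location = (2 + 26)/2 = 14; maximum distance = (26 − 2)/2 = 12.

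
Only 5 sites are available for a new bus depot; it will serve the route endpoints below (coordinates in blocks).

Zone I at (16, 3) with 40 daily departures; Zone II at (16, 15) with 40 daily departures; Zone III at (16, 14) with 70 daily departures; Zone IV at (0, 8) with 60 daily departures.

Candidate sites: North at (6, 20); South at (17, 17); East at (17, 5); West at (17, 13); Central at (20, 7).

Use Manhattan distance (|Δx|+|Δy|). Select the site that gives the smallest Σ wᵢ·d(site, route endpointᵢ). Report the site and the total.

Total weighted distance at each candidate:
  North (6, 20): total = 3880
  South (17, 17): total = 2560
  East (17, 5): total = 2460
  West (17, 13): total = 2020
  Central (20, 7): total = 2830
Minimum is at West with total 2020 blocks.

West, total 2020 blocks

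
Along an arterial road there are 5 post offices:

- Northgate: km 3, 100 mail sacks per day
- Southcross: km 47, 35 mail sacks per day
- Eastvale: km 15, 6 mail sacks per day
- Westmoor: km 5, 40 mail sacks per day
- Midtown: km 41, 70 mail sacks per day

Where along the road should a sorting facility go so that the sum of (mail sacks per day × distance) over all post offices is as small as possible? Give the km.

x = 5

For a sum of weighted absolute distances on a line, the optimum is the weighted median (not the mean). Total weight W = 251; half-weight = 125.5.
Sort by position and accumulate weight:
  km 3 (Northgate, w=100) → cum 100
  km 5 (Westmoor, w=40) → cum 140  ≥ 125.5 → median here
  km 15 (Eastvale, w=6) → cum 146
  km 41 (Midtown, w=70) → cum 216
  km 47 (Southcross, w=35) → cum 251
Optimal location: km 5.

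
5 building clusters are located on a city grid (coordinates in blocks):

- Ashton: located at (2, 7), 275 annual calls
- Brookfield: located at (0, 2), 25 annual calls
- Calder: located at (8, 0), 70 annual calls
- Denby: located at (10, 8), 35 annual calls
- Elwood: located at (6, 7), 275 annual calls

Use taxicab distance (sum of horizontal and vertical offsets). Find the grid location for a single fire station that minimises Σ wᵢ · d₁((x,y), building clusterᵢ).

(6, 7)

Manhattan distance separates: Σwᵢ(|x−xᵢ|+|y−yᵢ|) = Σwᵢ|x−xᵢ| + Σwᵢ|y−yᵢ|, so x and y are optimised independently as 1-D weighted medians.
Total weight W = 680; half = 340.
x-coordinate, sorted with cumulative weight:
  x=0 (Brookfield, w=25) cum 25
  x=2 (Ashton, w=275) cum 300
  x=6 (Elwood, w=275) cum 575  ← median
  x=8 (Calder, w=70) cum 645
  x=10 (Denby, w=35) cum 680
⇒ x* = 6
y-coordinate, sorted with cumulative weight:
  y=0 (Calder, w=70) cum 70
  y=2 (Brookfield, w=25) cum 95
  y=7 (Ashton, w=275) cum 370  ← median
  y=7 (Elwood, w=275) cum 645
  y=8 (Denby, w=35) cum 680
⇒ y* = 7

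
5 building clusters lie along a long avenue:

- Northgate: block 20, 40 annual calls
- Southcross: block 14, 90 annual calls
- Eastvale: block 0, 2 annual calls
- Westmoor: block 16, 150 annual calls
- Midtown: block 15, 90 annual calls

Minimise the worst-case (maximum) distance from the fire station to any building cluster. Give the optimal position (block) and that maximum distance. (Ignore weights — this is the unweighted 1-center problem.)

The 1-center on a line is the midpoint of the two extreme points: leftmost at 0, rightmost at 20.
Optimal location = (0 + 20)/2 = 10; maximum distance = (20 − 0)/2 = 10.

location 10, max distance 10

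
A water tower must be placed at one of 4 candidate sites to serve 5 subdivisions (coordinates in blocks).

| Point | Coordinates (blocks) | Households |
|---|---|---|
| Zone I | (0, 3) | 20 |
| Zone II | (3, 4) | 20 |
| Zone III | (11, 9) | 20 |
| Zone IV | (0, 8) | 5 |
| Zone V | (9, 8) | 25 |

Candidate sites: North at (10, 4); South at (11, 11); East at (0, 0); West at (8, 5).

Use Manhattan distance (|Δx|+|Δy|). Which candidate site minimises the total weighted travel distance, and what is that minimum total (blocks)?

Total weighted distance at each candidate:
  North (10, 4): total = 675
  South (11, 11): total = 915
  East (0, 0): total = 1065
  West (8, 5): total = 615
Minimum is at West with total 615 blocks.

West, total 615 blocks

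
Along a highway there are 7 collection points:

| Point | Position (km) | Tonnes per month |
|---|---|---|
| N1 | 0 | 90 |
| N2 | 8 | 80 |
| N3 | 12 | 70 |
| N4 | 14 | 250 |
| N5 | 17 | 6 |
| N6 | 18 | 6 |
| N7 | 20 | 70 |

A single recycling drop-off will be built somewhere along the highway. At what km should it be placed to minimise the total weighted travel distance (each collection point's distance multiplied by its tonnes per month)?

For a sum of weighted absolute distances on a line, the optimum is the weighted median (not the mean). Total weight W = 572; half-weight = 286.
Sort by position and accumulate weight:
  km 0 (N1, w=90) → cum 90
  km 8 (N2, w=80) → cum 170
  km 12 (N3, w=70) → cum 240
  km 14 (N4, w=250) → cum 490  ≥ 286 → median here
  km 17 (N5, w=6) → cum 496
  km 18 (N6, w=6) → cum 502
  km 20 (N7, w=70) → cum 572
Optimal location: km 14.

x = 14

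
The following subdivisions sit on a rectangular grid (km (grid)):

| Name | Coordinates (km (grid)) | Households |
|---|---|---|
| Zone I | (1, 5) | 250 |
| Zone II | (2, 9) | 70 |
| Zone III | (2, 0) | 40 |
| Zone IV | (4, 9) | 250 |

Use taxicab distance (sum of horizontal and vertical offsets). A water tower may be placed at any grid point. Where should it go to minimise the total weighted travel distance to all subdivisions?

(2, 9)

Manhattan distance separates: Σwᵢ(|x−xᵢ|+|y−yᵢ|) = Σwᵢ|x−xᵢ| + Σwᵢ|y−yᵢ|, so x and y are optimised independently as 1-D weighted medians.
Total weight W = 610; half = 305.
x-coordinate, sorted with cumulative weight:
  x=1 (Zone I, w=250) cum 250
  x=2 (Zone II, w=70) cum 320  ← median
  x=2 (Zone III, w=40) cum 360
  x=4 (Zone IV, w=250) cum 610
⇒ x* = 2
y-coordinate, sorted with cumulative weight:
  y=0 (Zone III, w=40) cum 40
  y=5 (Zone I, w=250) cum 290
  y=9 (Zone II, w=70) cum 360  ← median
  y=9 (Zone IV, w=250) cum 610
⇒ y* = 9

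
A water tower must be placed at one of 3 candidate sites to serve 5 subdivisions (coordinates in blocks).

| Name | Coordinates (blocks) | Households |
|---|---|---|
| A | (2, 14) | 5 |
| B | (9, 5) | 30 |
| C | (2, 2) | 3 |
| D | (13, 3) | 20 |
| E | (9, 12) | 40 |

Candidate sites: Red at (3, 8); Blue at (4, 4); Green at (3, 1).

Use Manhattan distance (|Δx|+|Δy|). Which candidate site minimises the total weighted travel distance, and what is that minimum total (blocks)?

Total weighted distance at each candidate:
  Red (3, 8): total = 1026
  Blue (4, 4): total = 972
  Green (3, 1): total = 1296
Minimum is at Blue with total 972 blocks.

Blue, total 972 blocks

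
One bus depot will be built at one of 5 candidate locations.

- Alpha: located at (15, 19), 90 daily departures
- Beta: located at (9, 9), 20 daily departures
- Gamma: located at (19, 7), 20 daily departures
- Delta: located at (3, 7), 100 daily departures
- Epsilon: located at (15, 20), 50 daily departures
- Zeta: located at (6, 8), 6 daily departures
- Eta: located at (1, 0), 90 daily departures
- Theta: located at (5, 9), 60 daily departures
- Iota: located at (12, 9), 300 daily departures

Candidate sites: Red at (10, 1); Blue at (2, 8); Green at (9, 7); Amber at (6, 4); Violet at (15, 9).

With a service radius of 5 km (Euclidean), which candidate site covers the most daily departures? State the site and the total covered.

Coverage radius r = 5 km; a point is covered iff (Δx)²+(Δy)² ≤ 5² = 25.
  Red (10, 1): covers {none} → 0
  Blue (2, 8): covers {Delta, Zeta, Theta} → 166
  Green (9, 7): covers {Beta, Zeta, Theta, Iota} → 386
  Amber (6, 4): covers {Delta, Zeta} → 106
  Violet (15, 9): covers {Gamma, Iota} → 320
Maximum coverage at Green: 386 daily departures.

Green, covering 386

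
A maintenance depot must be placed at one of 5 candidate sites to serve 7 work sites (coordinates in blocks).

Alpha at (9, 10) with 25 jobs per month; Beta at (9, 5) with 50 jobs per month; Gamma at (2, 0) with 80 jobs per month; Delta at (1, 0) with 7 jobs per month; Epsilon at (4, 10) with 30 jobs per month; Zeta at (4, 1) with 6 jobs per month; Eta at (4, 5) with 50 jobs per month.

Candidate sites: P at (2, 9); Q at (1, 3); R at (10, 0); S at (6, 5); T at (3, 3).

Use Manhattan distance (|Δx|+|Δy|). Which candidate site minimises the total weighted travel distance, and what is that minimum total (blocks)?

Total weighted distance at each candidate:
  P (2, 9): total = 1990
  Q (1, 3): total = 1796
  R (10, 0): total = 2350
  S (6, 5): total = 1486
  T (3, 3): total = 1488
Minimum is at S with total 1486 blocks.

S, total 1486 blocks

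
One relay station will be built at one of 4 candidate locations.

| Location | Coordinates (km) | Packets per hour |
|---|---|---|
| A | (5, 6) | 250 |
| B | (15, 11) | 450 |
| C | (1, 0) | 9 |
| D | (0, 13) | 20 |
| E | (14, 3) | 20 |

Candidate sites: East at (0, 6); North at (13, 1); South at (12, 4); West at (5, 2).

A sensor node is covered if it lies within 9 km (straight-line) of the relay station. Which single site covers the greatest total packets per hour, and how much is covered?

South, covering 720

Coverage radius r = 9 km; a point is covered iff (Δx)²+(Δy)² ≤ 9² = 81.
  East (0, 6): covers {A, C, D} → 279
  North (13, 1): covers {E} → 20
  South (12, 4): covers {A, B, E} → 720
  West (5, 2): covers {A, C} → 259
Maximum coverage at South: 720 packets per hour.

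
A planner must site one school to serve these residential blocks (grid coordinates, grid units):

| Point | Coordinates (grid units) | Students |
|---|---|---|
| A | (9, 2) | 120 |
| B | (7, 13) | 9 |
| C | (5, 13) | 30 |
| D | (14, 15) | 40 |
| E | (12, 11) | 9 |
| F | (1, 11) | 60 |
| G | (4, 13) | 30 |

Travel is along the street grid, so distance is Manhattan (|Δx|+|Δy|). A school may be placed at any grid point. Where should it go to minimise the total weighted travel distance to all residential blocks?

Manhattan distance separates: Σwᵢ(|x−xᵢ|+|y−yᵢ|) = Σwᵢ|x−xᵢ| + Σwᵢ|y−yᵢ|, so x and y are optimised independently as 1-D weighted medians.
Total weight W = 298; half = 149.
x-coordinate, sorted with cumulative weight:
  x=1 (F, w=60) cum 60
  x=4 (G, w=30) cum 90
  x=5 (C, w=30) cum 120
  x=7 (B, w=9) cum 129
  x=9 (A, w=120) cum 249  ← median
  x=12 (E, w=9) cum 258
  x=14 (D, w=40) cum 298
⇒ x* = 9
y-coordinate, sorted with cumulative weight:
  y=2 (A, w=120) cum 120
  y=11 (E, w=9) cum 129
  y=11 (F, w=60) cum 189  ← median
  y=13 (B, w=9) cum 198
  y=13 (C, w=30) cum 228
  y=13 (G, w=30) cum 258
  y=15 (D, w=40) cum 298
⇒ y* = 11

(9, 11)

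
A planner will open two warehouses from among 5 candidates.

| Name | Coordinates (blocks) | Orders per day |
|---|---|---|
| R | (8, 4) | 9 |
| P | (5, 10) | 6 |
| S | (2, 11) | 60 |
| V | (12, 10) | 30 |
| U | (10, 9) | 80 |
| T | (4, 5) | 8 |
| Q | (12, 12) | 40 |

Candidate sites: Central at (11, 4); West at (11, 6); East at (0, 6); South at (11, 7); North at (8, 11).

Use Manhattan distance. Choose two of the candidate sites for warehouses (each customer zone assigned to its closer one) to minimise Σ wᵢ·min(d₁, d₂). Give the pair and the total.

{South, North}, total 1070

Evaluate every pair (each demand assigned to the nearer of the two):
  {South, North}: total = 1070
  {Central, North}: total = 1145
  {East, North}: total = 1157
  {West, North}: total = 1163
  {East, South}: total = 1168
  {West, East}: total = 1309
  {Central, South}: total = 1525
  {West, South}: total = 1543
  {Central, East}: total = 1591
  {Central, West}: total = 1741
Best pair: {South, North} with total 1070.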